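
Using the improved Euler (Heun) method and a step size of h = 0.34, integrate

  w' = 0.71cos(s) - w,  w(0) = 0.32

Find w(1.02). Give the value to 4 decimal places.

Heun: k1 = f(s_n, w_n); k2 = f(s_n + h, w_n + h·k1); w_{n+1} = w_n + (h/2)·(k1 + k2).
s=0.000000, w=0.320000:
  k1 = f(0.000000, 0.320000) = 0.390000
  k2 = f(0.340000, 0.452600) = 0.216756
  w ← 0.320000 + (0.34/2)·(0.390000 + 0.216756) = 0.423148
s=0.340000, w=0.423148:
  k1 = f(0.340000, 0.423148) = 0.246207
  k2 = f(0.680000, 0.506859) = 0.045218
  w ← 0.423148 + (0.34/2)·(0.246207 + 0.045218) = 0.472691
s=0.680000, w=0.472691:
  k1 = f(0.680000, 0.472691) = 0.079386
  k2 = f(1.020000, 0.499682) = -0.128092
  w ← 0.472691 + (0.34/2)·(0.079386 + (-0.128092)) = 0.464411
w(1.02) ≈ 0.4644

0.4644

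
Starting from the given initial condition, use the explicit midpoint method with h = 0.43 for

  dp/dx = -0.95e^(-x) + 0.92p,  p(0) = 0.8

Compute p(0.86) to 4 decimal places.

0.8662

Midpoint: k1 = f(x_n, p_n); k2 = f(x_n + h/2, p_n + (h/2)·k1); p_{n+1} = p_n + h·k2.
x=0.000000, p=0.800000:
  k1 = f(0.000000, 0.800000) = -0.214000
  k2 = f(0.215000, 0.753990) = -0.072544
  p ← 0.800000 + 0.43·(-0.072544) = 0.768806
x=0.430000, p=0.768806:
  k1 = f(0.430000, 0.768806) = 0.089318
  k2 = f(0.645000, 0.788010) = 0.226539
  p ← 0.768806 + 0.43·0.226539 = 0.866218
p(0.86) ≈ 0.8662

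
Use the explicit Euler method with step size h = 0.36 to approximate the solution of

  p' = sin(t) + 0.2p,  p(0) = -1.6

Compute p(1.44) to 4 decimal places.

-1.3953

Euler: p_{n+1} = p_n + h·f(t_n, p_n).
t=0.000000, p=-1.600000: f=-0.320000 → p ← -1.600000 + 0.36·(-0.320000) = -1.715200
t=0.360000, p=-1.715200: f=0.009234 → p ← -1.715200 + 0.36·0.009234 = -1.711876
t=0.720000, p=-1.711876: f=0.317010 → p ← -1.711876 + 0.36·0.317010 = -1.597752
t=1.080000, p=-1.597752: f=0.562407 → p ← -1.597752 + 0.36·0.562407 = -1.395286
p(1.44) ≈ -1.3953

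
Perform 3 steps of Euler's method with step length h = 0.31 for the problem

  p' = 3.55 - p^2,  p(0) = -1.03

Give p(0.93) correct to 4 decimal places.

Euler: p_{n+1} = p_n + h·f(x_n, p_n).
x=0.000000, p=-1.030000: f=2.489100 → p ← -1.030000 + 0.31·2.489100 = -0.258379
x=0.310000, p=-0.258379: f=3.483240 → p ← -0.258379 + 0.31·3.483240 = 0.821425
x=0.620000, p=0.821425: f=2.875260 → p ← 0.821425 + 0.31·2.875260 = 1.712756
p(0.93) ≈ 1.7128

1.7128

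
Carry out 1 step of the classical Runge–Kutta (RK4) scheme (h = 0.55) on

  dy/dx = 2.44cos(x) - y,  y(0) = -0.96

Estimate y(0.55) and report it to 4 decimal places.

RK4: k1 = f(x_n, y_n); k2 = f(x_n + h/2, y_n + (h/2)·k1); k3 = f(x_n + h/2, y_n + (h/2)·k2); k4 = f(x_n + h, y_n + h·k3); y_{n+1} = y_n + (h/6)·(k1 + 2k2 + 2k3 + k4).
x=0.000000, y=-0.960000:
  k1 = f(0.000000, -0.960000) = 3.400000
  k2 = f(0.275000, -0.025000) = 2.373317
  k3 = f(0.275000, -0.307338) = 2.655655
  k4 = f(0.550000, 0.500610) = 1.579549
  y ← -0.960000 + (0.55/6)·(k1 + 2k2 + 2k3 + k4) = 0.418437
y(0.55) ≈ 0.4184

0.4184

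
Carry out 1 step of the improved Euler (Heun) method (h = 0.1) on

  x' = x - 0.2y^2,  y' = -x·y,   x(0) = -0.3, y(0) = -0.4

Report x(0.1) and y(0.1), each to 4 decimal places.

Heun on (x,y): k1 = f(t_n, state_n); k2 = f(t_n + h, state_n + h·k1); state_{n+1} = state_n + (h/2)·(k1 + k2).
0.000000: (-0.300000, -0.400000)
  k1 = (-0.332000, -0.120000)
  predictor → (-0.333200, -0.412000)
  k2 = (-0.367149, -0.137278)
  → (-0.334957, -0.412864)
(x(0.1), y(0.1)) ≈ (-0.3350, -0.4129)

-0.3350, -0.4129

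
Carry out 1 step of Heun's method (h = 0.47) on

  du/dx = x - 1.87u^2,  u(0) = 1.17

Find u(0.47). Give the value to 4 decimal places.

0.6784

Heun: k1 = f(x_n, u_n); k2 = f(x_n + h, u_n + h·k1); u_{n+1} = u_n + (h/2)·(k1 + k2).
x=0.000000, u=1.170000:
  k1 = f(0.000000, 1.170000) = -2.559843
  k2 = f(0.470000, -0.033126) = 0.467948
  u ← 1.170000 + (0.47/2)·(-2.559843 + 0.467948) = 0.678405
u(0.47) ≈ 0.6784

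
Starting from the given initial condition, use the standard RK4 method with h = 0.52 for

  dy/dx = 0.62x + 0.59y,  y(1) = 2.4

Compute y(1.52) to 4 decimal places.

3.7321

RK4: k1 = f(x_n, y_n); k2 = f(x_n + h/2, y_n + (h/2)·k1); k3 = f(x_n + h/2, y_n + (h/2)·k2); k4 = f(x_n + h, y_n + h·k3); y_{n+1} = y_n + (h/6)·(k1 + 2k2 + 2k3 + k4).
x=1.000000, y=2.400000:
  k1 = f(1.000000, 2.400000) = 2.036000
  k2 = f(1.260000, 2.929360) = 2.509522
  k3 = f(1.260000, 3.052476) = 2.582161
  k4 = f(1.520000, 3.742724) = 3.150607
  y ← 2.400000 + (0.52/6)·(k1 + 2k2 + 2k3 + k4) = 3.732064
y(1.52) ≈ 3.7321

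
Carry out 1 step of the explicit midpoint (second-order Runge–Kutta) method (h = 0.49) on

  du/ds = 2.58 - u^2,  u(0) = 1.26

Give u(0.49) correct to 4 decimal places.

1.4171

Midpoint: k1 = f(s_n, u_n); k2 = f(s_n + h/2, u_n + (h/2)·k1); u_{n+1} = u_n + h·k2.
s=0.000000, u=1.260000:
  k1 = f(0.000000, 1.260000) = 0.992400
  k2 = f(0.245000, 1.503138) = 0.320576
  u ← 1.260000 + 0.49·0.320576 = 1.417082
u(0.49) ≈ 1.4171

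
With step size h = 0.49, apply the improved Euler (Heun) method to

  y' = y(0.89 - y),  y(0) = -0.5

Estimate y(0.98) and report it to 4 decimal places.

-2.9139

Heun: k1 = f(s_n, y_n); k2 = f(s_n + h, y_n + h·k1); y_{n+1} = y_n + (h/2)·(k1 + k2).
s=0.000000, y=-0.500000:
  k1 = f(0.000000, -0.500000) = -0.695000
  k2 = f(0.490000, -0.840550) = -1.454614
  y ← -0.500000 + (0.49/2)·(-0.695000 + (-1.454614)) = -1.026655
s=0.490000, y=-1.026655:
  k1 = f(0.490000, -1.026655) = -1.967745
  k2 = f(0.980000, -1.990850) = -5.735341
  y ← -1.026655 + (0.49/2)·(-1.967745 + (-5.735341)) = -2.913911
y(0.98) ≈ -2.9139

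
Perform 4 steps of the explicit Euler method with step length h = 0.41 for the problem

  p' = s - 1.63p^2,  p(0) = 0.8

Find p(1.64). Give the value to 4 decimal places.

Euler: p_{n+1} = p_n + h·f(s_n, p_n).
s=0.000000, p=0.800000: f=-1.043200 → p ← 0.800000 + 0.41·(-1.043200) = 0.372288
s=0.410000, p=0.372288: f=0.184085 → p ← 0.372288 + 0.41·0.184085 = 0.447763
s=0.820000, p=0.447763: f=0.493199 → p ← 0.447763 + 0.41·0.493199 = 0.649974
s=1.230000, p=0.649974: f=0.541379 → p ← 0.649974 + 0.41·0.541379 = 0.871940
p(1.64) ≈ 0.8719

0.8719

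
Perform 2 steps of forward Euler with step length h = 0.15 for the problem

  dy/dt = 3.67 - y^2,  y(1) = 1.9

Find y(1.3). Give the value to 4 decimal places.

1.9129

Euler: y_{n+1} = y_n + h·f(t_n, y_n).
t=1.000000, y=1.900000: f=0.060000 → y ← 1.900000 + 0.15·0.060000 = 1.909000
t=1.150000, y=1.909000: f=0.025719 → y ← 1.909000 + 0.15·0.025719 = 1.912858
y(1.3) ≈ 1.9129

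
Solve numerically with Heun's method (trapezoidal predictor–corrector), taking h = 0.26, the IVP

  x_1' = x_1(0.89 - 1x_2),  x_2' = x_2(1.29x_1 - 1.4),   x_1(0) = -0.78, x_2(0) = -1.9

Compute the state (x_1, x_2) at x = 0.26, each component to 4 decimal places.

-1.3431, -1.0157

Heun on (x_1,x_2): k1 = f(x_n, state_n); k2 = f(x_n + h, state_n + h·k1); state_{n+1} = state_n + (h/2)·(k1 + k2).
0.000000: (-0.780000, -1.900000)
  k1 = (-2.176200, 4.571780)
  predictor → (-1.345812, -0.711337)
  k2 = (-2.155099, 2.230823)
  → (-1.343069, -1.015662)
(x_1(0.26), x_2(0.26)) ≈ (-1.3431, -1.0157)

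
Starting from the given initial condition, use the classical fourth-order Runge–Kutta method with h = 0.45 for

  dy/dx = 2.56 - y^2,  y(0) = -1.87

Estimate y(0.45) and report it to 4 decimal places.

RK4: k1 = f(x_n, y_n); k2 = f(x_n + h/2, y_n + (h/2)·k1); k3 = f(x_n + h/2, y_n + (h/2)·k2); k4 = f(x_n + h, y_n + h·k3); y_{n+1} = y_n + (h/6)·(k1 + 2k2 + 2k3 + k4).
x=0.000000, y=-1.870000:
  k1 = f(0.000000, -1.870000) = -0.936900
  k2 = f(0.225000, -2.080803) = -1.769739
  k3 = f(0.225000, -2.268191) = -2.584692
  k4 = f(0.450000, -3.033111) = -6.639764
  y ← -1.870000 + (0.45/6)·(k1 + 2k2 + 2k3 + k4) = -3.091414
y(0.45) ≈ -3.0914

-3.0914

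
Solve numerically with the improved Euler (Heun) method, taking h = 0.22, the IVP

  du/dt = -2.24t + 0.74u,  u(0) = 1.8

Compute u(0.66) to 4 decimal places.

2.3626

Heun: k1 = f(t_n, u_n); k2 = f(t_n + h, u_n + h·k1); u_{n+1} = u_n + (h/2)·(k1 + k2).
t=0.000000, u=1.800000:
  k1 = f(0.000000, 1.800000) = 1.332000
  k2 = f(0.220000, 2.093040) = 1.056050
  u ← 1.800000 + (0.22/2)·(1.332000 + 1.056050) = 2.062685
t=0.220000, u=2.062685:
  k1 = f(0.220000, 2.062685) = 1.033587
  k2 = f(0.440000, 2.290075) = 0.709055
  u ← 2.062685 + (0.22/2)·(1.033587 + 0.709055) = 2.254376
t=0.440000, u=2.254376:
  k1 = f(0.440000, 2.254376) = 0.682638
  k2 = f(0.660000, 2.404557) = 0.300972
  u ← 2.254376 + (0.22/2)·(0.682638 + 0.300972) = 2.362573
u(0.66) ≈ 2.3626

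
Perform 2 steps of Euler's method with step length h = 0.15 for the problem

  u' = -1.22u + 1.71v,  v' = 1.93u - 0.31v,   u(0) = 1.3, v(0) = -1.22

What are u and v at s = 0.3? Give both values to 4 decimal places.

Euler on (u,v): u_{n+1} = u_n + h·u', v_{n+1} = v_n + h·v'.
0.000000: (1.300000, -1.220000); f=(-3.672200, 2.887200) → (0.749170, -0.786920)
0.150000: (0.749170, -0.786920); f=(-2.259621, 1.689843) → (0.410227, -0.533444)
(u(0.3), v(0.3)) ≈ (0.4102, -0.5334)

0.4102, -0.5334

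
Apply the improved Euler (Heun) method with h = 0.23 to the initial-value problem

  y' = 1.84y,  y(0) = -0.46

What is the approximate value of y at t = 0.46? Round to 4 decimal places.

-1.0527

Heun: k1 = f(t_n, y_n); k2 = f(t_n + h, y_n + h·k1); y_{n+1} = y_n + (h/2)·(k1 + k2).
t=0.000000, y=-0.460000:
  k1 = f(0.000000, -0.460000) = -0.846400
  k2 = f(0.230000, -0.654672) = -1.204596
  y ← -0.460000 + (0.23/2)·(-0.846400 + (-1.204596)) = -0.695865
t=0.230000, y=-0.695865:
  k1 = f(0.230000, -0.695865) = -1.280391
  k2 = f(0.460000, -0.990354) = -1.822252
  y ← -0.695865 + (0.23/2)·(-1.280391 + (-1.822252)) = -1.052669
y(0.46) ≈ -1.0527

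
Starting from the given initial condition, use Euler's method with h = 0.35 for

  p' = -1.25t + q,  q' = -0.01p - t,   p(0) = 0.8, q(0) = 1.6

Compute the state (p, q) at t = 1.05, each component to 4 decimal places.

1.9741, 1.2188

Euler on (p,q): p_{n+1} = p_n + h·p', q_{n+1} = q_n + h·q'.
0.000000: (0.800000, 1.600000); f=(1.600000, -0.008000) → (1.360000, 1.597200)
0.350000: (1.360000, 1.597200); f=(1.159700, -0.363600) → (1.765895, 1.469940)
0.700000: (1.765895, 1.469940); f=(0.594940, -0.717659) → (1.974124, 1.218759)
(p(1.05), q(1.05)) ≈ (1.9741, 1.2188)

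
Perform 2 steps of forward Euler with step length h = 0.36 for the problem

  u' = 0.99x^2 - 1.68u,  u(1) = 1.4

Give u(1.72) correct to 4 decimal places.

1.0187

Euler: u_{n+1} = u_n + h·f(x_n, u_n).
x=1.000000, u=1.400000: f=-1.362000 → u ← 1.400000 + 0.36·(-1.362000) = 0.909680
x=1.360000, u=0.909680: f=0.302842 → u ← 0.909680 + 0.36·0.302842 = 1.018703
u(1.72) ≈ 1.0187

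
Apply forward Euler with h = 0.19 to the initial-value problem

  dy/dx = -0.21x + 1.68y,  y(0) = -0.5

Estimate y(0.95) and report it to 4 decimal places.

-2.1018

Euler: y_{n+1} = y_n + h·f(x_n, y_n).
x=0.000000, y=-0.500000: f=-0.840000 → y ← -0.500000 + 0.19·(-0.840000) = -0.659600
x=0.190000, y=-0.659600: f=-1.148028 → y ← -0.659600 + 0.19·(-1.148028) = -0.877725
x=0.380000, y=-0.877725: f=-1.554379 → y ← -0.877725 + 0.19·(-1.554379) = -1.173057
x=0.570000, y=-1.173057: f=-2.090436 → y ← -1.173057 + 0.19·(-2.090436) = -1.570240
x=0.760000, y=-1.570240: f=-2.797603 → y ← -1.570240 + 0.19·(-2.797603) = -2.101785
y(0.95) ≈ -2.1018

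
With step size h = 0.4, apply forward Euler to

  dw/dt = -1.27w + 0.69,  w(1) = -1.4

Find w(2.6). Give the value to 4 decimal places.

0.4294

Euler: w_{n+1} = w_n + h·f(t_n, w_n).
t=1.000000, w=-1.400000: f=2.468000 → w ← -1.400000 + 0.4·2.468000 = -0.412800
t=1.400000, w=-0.412800: f=1.214256 → w ← -0.412800 + 0.4·1.214256 = 0.072902
t=1.800000, w=0.072902: f=0.597414 → w ← 0.072902 + 0.4·0.597414 = 0.311868
t=2.200000, w=0.311868: f=0.293928 → w ← 0.311868 + 0.4·0.293928 = 0.429439
w(2.6) ≈ 0.4294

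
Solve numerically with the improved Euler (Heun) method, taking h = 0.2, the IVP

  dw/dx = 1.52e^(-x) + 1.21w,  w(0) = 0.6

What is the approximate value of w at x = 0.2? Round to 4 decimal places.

1.0760

Heun: k1 = f(x_n, w_n); k2 = f(x_n + h, w_n + h·k1); w_{n+1} = w_n + (h/2)·(k1 + k2).
x=0.000000, w=0.600000:
  k1 = f(0.000000, 0.600000) = 2.246000
  k2 = f(0.200000, 1.049200) = 2.514003
  w ← 0.600000 + (0.2/2)·(2.246000 + 2.514003) = 1.076000
w(0.2) ≈ 1.0760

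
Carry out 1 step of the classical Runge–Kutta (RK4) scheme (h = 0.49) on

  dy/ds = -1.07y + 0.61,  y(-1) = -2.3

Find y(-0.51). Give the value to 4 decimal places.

-1.1298

RK4: k1 = f(s_n, y_n); k2 = f(s_n + h/2, y_n + (h/2)·k1); k3 = f(s_n + h/2, y_n + (h/2)·k2); k4 = f(s_n + h, y_n + h·k3); y_{n+1} = y_n + (h/6)·(k1 + 2k2 + 2k3 + k4).
s=-1.000000, y=-2.300000:
  k1 = f(-1.000000, -2.300000) = 3.071000
  k2 = f(-0.755000, -1.547605) = 2.265937
  k3 = f(-0.755000, -1.744845) = 2.476985
  k4 = f(-0.510000, -1.086278) = 1.772317
  y ← -2.300000 + (0.49/6)·(k1 + 2k2 + 2k3 + k4) = -1.129785
y(-0.51) ≈ -1.1298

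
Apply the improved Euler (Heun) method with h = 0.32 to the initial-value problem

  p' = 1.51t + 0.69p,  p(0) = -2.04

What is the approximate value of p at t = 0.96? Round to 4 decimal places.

Heun: k1 = f(t_n, p_n); k2 = f(t_n + h, p_n + h·k1); p_{n+1} = p_n + (h/2)·(k1 + k2).
t=0.000000, p=-2.040000:
  k1 = f(0.000000, -2.040000) = -1.407600
  k2 = f(0.320000, -2.490432) = -1.235198
  p ← -2.040000 + (0.32/2)·(-1.407600 + (-1.235198)) = -2.462848
t=0.320000, p=-2.462848:
  k1 = f(0.320000, -2.462848) = -1.216165
  k2 = f(0.640000, -2.852020) = -1.001494
  p ← -2.462848 + (0.32/2)·(-1.216165 + (-1.001494)) = -2.817673
t=0.640000, p=-2.817673:
  k1 = f(0.640000, -2.817673) = -0.977794
  k2 = f(0.960000, -3.130567) = -0.710491
  p ← -2.817673 + (0.32/2)·(-0.977794 + (-0.710491)) = -3.087799
p(0.96) ≈ -3.0878

-3.0878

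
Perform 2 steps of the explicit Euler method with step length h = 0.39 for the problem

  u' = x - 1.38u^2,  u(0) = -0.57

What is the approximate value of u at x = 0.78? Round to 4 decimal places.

Euler: u_{n+1} = u_n + h·f(x_n, u_n).
x=0.000000, u=-0.570000: f=-0.448362 → u ← -0.570000 + 0.39·(-0.448362) = -0.744861
x=0.390000, u=-0.744861: f=-0.375649 → u ← -0.744861 + 0.39·(-0.375649) = -0.891364
u(0.78) ≈ -0.8914

-0.8914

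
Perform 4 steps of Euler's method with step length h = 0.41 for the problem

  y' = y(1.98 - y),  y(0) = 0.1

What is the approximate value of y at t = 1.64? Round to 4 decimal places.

0.8300

Euler: y_{n+1} = y_n + h·f(t_n, y_n).
t=0.000000, y=0.100000: f=0.188000 → y ← 0.100000 + 0.41·0.188000 = 0.177080
t=0.410000, y=0.177080: f=0.319261 → y ← 0.177080 + 0.41·0.319261 = 0.307977
t=0.820000, y=0.307977: f=0.514945 → y ← 0.307977 + 0.41·0.514945 = 0.519104
t=1.230000, y=0.519104: f=0.758357 → y ← 0.519104 + 0.41·0.758357 = 0.830031
y(1.64) ≈ 0.8300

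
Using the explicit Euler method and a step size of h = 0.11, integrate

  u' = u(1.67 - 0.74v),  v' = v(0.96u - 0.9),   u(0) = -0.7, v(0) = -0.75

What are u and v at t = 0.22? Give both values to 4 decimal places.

Euler on (u,v): u_{n+1} = u_n + h·u', v_{n+1} = v_n + h·v'.
0.000000: (-0.700000, -0.750000); f=(-1.557500, 1.179000) → (-0.871325, -0.620310)
0.110000: (-0.871325, -0.620310); f=(-1.855077, 1.077151) → (-1.075383, -0.501823)
(u(0.22), v(0.22)) ≈ (-1.0754, -0.5018)

-1.0754, -0.5018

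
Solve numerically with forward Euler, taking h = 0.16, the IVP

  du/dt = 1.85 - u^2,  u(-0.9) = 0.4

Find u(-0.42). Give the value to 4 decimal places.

1.0625

Euler: u_{n+1} = u_n + h·f(t_n, u_n).
t=-0.900000, u=0.400000: f=1.690000 → u ← 0.400000 + 0.16·1.690000 = 0.670400
t=-0.740000, u=0.670400: f=1.400564 → u ← 0.670400 + 0.16·1.400564 = 0.894490
t=-0.580000, u=0.894490: f=1.049887 → u ← 0.894490 + 0.16·1.049887 = 1.062472
u(-0.42) ≈ 1.0625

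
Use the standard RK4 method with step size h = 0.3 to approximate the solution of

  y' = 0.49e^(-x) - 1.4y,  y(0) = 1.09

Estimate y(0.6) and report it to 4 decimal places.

0.6141

RK4: k1 = f(x_n, y_n); k2 = f(x_n + h/2, y_n + (h/2)·k1); k3 = f(x_n + h/2, y_n + (h/2)·k2); k4 = f(x_n + h, y_n + h·k3); y_{n+1} = y_n + (h/6)·(k1 + 2k2 + 2k3 + k4).
x=0.000000, y=1.090000:
  k1 = f(0.000000, 1.090000) = -1.036000
  k2 = f(0.150000, 0.934600) = -0.886693
  k3 = f(0.150000, 0.956996) = -0.918048
  k4 = f(0.300000, 0.814586) = -0.777419
  y ← 1.090000 + (0.3/6)·(k1 + 2k2 + 2k3 + k4) = 0.818855
x=0.300000, y=0.818855:
  k1 = f(0.300000, 0.818855) = -0.783396
  k2 = f(0.450000, 0.701346) = -0.669446
  k3 = f(0.450000, 0.718438) = -0.693376
  k4 = f(0.600000, 0.610842) = -0.586262
  y ← 0.818855 + (0.3/6)·(k1 + 2k2 + 2k3 + k4) = 0.614090
y(0.6) ≈ 0.6141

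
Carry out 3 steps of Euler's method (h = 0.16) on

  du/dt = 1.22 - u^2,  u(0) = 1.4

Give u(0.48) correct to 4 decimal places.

1.1734

Euler: u_{n+1} = u_n + h·f(t_n, u_n).
t=0.000000, u=1.400000: f=-0.740000 → u ← 1.400000 + 0.16·(-0.740000) = 1.281600
t=0.160000, u=1.281600: f=-0.422499 → u ← 1.281600 + 0.16·(-0.422499) = 1.214000
t=0.320000, u=1.214000: f=-0.253797 → u ← 1.214000 + 0.16·(-0.253797) = 1.173393
u(0.48) ≈ 1.1734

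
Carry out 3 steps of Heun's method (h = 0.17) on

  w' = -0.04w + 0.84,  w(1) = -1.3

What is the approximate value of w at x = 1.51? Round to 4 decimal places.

-0.8497

Heun: k1 = f(x_n, w_n); k2 = f(x_n + h, w_n + h·k1); w_{n+1} = w_n + (h/2)·(k1 + k2).
x=1.000000, w=-1.300000:
  k1 = f(1.000000, -1.300000) = 0.892000
  k2 = f(1.170000, -1.148360) = 0.885934
  w ← -1.300000 + (0.17/2)·(0.892000 + 0.885934) = -1.148876
x=1.170000, w=-1.148876:
  k1 = f(1.170000, -1.148876) = 0.885955
  k2 = f(1.340000, -0.998263) = 0.879931
  w ← -1.148876 + (0.17/2)·(0.885955 + 0.879931) = -0.998775
x=1.340000, w=-0.998775:
  k1 = f(1.340000, -0.998775) = 0.879951
  k2 = f(1.510000, -0.849184) = 0.873967
  w ← -0.998775 + (0.17/2)·(0.879951 + 0.873967) = -0.849692
w(1.51) ≈ -0.8497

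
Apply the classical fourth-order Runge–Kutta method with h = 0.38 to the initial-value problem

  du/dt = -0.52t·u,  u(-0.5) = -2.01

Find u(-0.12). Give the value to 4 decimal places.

RK4: k1 = f(t_n, u_n); k2 = f(t_n + h/2, u_n + (h/2)·k1); k3 = f(t_n + h/2, u_n + (h/2)·k2); k4 = f(t_n + h, u_n + h·k3); u_{n+1} = u_n + (h/6)·(k1 + 2k2 + 2k3 + k4).
t=-0.500000, u=-2.010000:
  k1 = f(-0.500000, -2.010000) = -0.522600
  k2 = f(-0.310000, -2.109294) = -0.340018
  k3 = f(-0.310000, -2.074603) = -0.334426
  k4 = f(-0.120000, -2.137082) = -0.133354
  u ← -2.010000 + (0.38/6)·(k1 + 2k2 + 2k3 + k4) = -2.136973
u(-0.12) ≈ -2.1370

-2.1370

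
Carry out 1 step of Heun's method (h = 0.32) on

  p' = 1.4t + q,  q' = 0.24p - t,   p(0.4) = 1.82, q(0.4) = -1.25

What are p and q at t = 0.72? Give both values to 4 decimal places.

1.6728, -1.2979

Heun on (p,q): k1 = f(t_n, state_n); k2 = f(t_n + h, state_n + h·k1); state_{n+1} = state_n + (h/2)·(k1 + k2).
0.400000: (1.820000, -1.250000)
  k1 = (-0.690000, 0.036800)
  predictor → (1.599200, -1.238224)
  k2 = (-0.230224, -0.336192)
  → (1.672764, -1.297903)
(p(0.72), q(0.72)) ≈ (1.6728, -1.2979)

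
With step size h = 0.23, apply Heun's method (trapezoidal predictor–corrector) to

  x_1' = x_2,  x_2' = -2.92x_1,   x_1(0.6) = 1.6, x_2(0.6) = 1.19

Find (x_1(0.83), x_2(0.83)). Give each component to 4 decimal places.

Heun on (x_1,x_2): k1 = f(t_n, state_n); k2 = f(t_n + h, state_n + h·k1); state_{n+1} = state_n + (h/2)·(k1 + k2).
0.600000: (1.600000, 1.190000)
  k1 = (1.190000, -4.672000)
  predictor → (1.873700, 0.115440)
  k2 = (0.115440, -5.471204)
  → (1.750126, 0.023532)
(x_1(0.83), x_2(0.83)) ≈ (1.7501, 0.0235)

1.7501, 0.0235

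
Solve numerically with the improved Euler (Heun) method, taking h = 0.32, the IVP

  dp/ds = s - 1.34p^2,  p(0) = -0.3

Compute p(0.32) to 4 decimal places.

Heun: k1 = f(s_n, p_n); k2 = f(s_n + h, p_n + h·k1); p_{n+1} = p_n + (h/2)·(k1 + k2).
s=0.000000, p=-0.300000:
  k1 = f(0.000000, -0.300000) = -0.120600
  k2 = f(0.320000, -0.338592) = 0.166376
  p ← -0.300000 + (0.32/2)·(-0.120600 + 0.166376) = -0.292676
p(0.32) ≈ -0.2927

-0.2927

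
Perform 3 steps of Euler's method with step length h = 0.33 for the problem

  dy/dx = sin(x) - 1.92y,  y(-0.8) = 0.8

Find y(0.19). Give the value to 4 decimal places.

Euler: y_{n+1} = y_n + h·f(x_n, y_n).
x=-0.800000, y=0.800000: f=-2.253356 → y ← 0.800000 + 0.33·(-2.253356) = 0.056392
x=-0.470000, y=0.056392: f=-0.561160 → y ← 0.056392 + 0.33·(-0.561160) = -0.128790
x=-0.140000, y=-0.128790: f=0.107734 → y ← -0.128790 + 0.33·0.107734 = -0.093238
y(0.19) ≈ -0.0932

-0.0932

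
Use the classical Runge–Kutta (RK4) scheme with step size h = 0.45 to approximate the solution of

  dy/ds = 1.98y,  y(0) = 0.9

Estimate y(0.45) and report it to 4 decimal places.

2.1889

RK4: k1 = f(s_n, y_n); k2 = f(s_n + h/2, y_n + (h/2)·k1); k3 = f(s_n + h/2, y_n + (h/2)·k2); k4 = f(s_n + h, y_n + h·k3); y_{n+1} = y_n + (h/6)·(k1 + 2k2 + 2k3 + k4).
s=0.000000, y=0.900000:
  k1 = f(0.000000, 0.900000) = 1.782000
  k2 = f(0.225000, 1.300950) = 2.575881
  k3 = f(0.225000, 1.479573) = 2.929555
  k4 = f(0.450000, 2.218300) = 4.392233
  y ← 0.900000 + (0.45/6)·(k1 + 2k2 + 2k3 + k4) = 2.188883
y(0.45) ≈ 2.1889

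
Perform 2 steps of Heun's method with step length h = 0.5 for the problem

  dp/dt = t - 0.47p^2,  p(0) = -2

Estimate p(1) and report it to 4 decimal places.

Heun: k1 = f(t_n, p_n); k2 = f(t_n + h, p_n + h·k1); p_{n+1} = p_n + (h/2)·(k1 + k2).
t=0.000000, p=-2.000000:
  k1 = f(0.000000, -2.000000) = -1.880000
  k2 = f(0.500000, -2.940000) = -3.562492
  p ← -2.000000 + (0.5/2)·(-1.880000 + (-3.562492)) = -3.360623
t=0.500000, p=-3.360623:
  k1 = f(0.500000, -3.360623) = -4.808080
  k2 = f(1.000000, -5.764663) = -14.618729
  p ← -3.360623 + (0.5/2)·(-4.808080 + (-14.618729)) = -8.217325
p(1) ≈ -8.2173

-8.2173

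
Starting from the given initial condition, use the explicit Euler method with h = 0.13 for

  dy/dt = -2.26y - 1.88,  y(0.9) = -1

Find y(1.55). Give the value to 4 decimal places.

Euler: y_{n+1} = y_n + h·f(t_n, y_n).
t=0.900000, y=-1.000000: f=0.380000 → y ← -1.000000 + 0.13·0.380000 = -0.950600
t=1.030000, y=-0.950600: f=0.268356 → y ← -0.950600 + 0.13·0.268356 = -0.915714
t=1.160000, y=-0.915714: f=0.189513 → y ← -0.915714 + 0.13·0.189513 = -0.891077
t=1.290000, y=-0.891077: f=0.133834 → y ← -0.891077 + 0.13·0.133834 = -0.873679
t=1.420000, y=-0.873679: f=0.094514 → y ← -0.873679 + 0.13·0.094514 = -0.861392
y(1.55) ≈ -0.8614

-0.8614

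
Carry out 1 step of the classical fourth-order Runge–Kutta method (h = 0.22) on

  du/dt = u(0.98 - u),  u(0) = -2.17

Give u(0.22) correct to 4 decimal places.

-5.6640

RK4: k1 = f(t_n, u_n); k2 = f(t_n + h/2, u_n + (h/2)·k1); k3 = f(t_n + h/2, u_n + (h/2)·k2); k4 = f(t_n + h, u_n + h·k3); u_{n+1} = u_n + (h/6)·(k1 + 2k2 + 2k3 + k4).
t=0.000000, u=-2.170000:
  k1 = f(0.000000, -2.170000) = -6.835500
  k2 = f(0.110000, -2.921905) = -11.400996
  k3 = f(0.110000, -3.424110) = -15.080153
  k4 = f(0.220000, -5.487634) = -35.492005
  u ← -2.170000 + (0.22/6)·(k1 + 2k2 + 2k3 + k4) = -5.663959
u(0.22) ≈ -5.6640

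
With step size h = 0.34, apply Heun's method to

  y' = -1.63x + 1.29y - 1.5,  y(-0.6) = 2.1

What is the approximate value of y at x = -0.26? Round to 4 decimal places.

Heun: k1 = f(x_n, y_n); k2 = f(x_n + h, y_n + h·k1); y_{n+1} = y_n + (h/2)·(k1 + k2).
x=-0.600000, y=2.100000:
  k1 = f(-0.600000, 2.100000) = 2.187000
  k2 = f(-0.260000, 2.843580) = 2.592018
  y ← 2.100000 + (0.34/2)·(2.187000 + 2.592018) = 2.912433
y(-0.26) ≈ 2.9124

2.9124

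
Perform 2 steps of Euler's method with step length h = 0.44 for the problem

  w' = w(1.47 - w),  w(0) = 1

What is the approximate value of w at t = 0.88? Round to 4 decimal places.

1.3466

Euler: w_{n+1} = w_n + h·f(t_n, w_n).
t=0.000000, w=1.000000: f=0.470000 → w ← 1.000000 + 0.44·0.470000 = 1.206800
t=0.440000, w=1.206800: f=0.317630 → w ← 1.206800 + 0.44·0.317630 = 1.346557
w(0.88) ≈ 1.3466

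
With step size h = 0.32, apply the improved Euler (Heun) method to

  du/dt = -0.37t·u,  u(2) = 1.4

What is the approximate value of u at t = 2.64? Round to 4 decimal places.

Heun: k1 = f(t_n, u_n); k2 = f(t_n + h, u_n + h·k1); u_{n+1} = u_n + (h/2)·(k1 + k2).
t=2.000000, u=1.400000:
  k1 = f(2.000000, 1.400000) = -1.036000
  k2 = f(2.320000, 1.068480) = -0.917183
  u ← 1.400000 + (0.32/2)·(-1.036000 + (-0.917183)) = 1.087491
t=2.320000, u=1.087491:
  k1 = f(2.320000, 1.087491) = -0.933502
  k2 = f(2.640000, 0.788770) = -0.770471
  u ← 1.087491 + (0.32/2)·(-0.933502 + (-0.770471)) = 0.814855
u(2.64) ≈ 0.8149

0.8149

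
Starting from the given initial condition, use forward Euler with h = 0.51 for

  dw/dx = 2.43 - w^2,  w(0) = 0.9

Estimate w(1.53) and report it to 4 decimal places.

1.6190

Euler: w_{n+1} = w_n + h·f(x_n, w_n).
x=0.000000, w=0.900000: f=1.620000 → w ← 0.900000 + 0.51·1.620000 = 1.726200
x=0.510000, w=1.726200: f=-0.549766 → w ← 1.726200 + 0.51·(-0.549766) = 1.445819
x=1.020000, w=1.445819: f=0.339607 → w ← 1.445819 + 0.51·0.339607 = 1.619019
w(1.53) ≈ 1.6190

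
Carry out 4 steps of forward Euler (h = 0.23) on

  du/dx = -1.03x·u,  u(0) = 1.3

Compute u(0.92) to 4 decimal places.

Euler: u_{n+1} = u_n + h·f(x_n, u_n).
x=0.000000, u=1.300000: f=0.000000 → u ← 1.300000 + 0.23·0.000000 = 1.300000
x=0.230000, u=1.300000: f=-0.307970 → u ← 1.300000 + 0.23·(-0.307970) = 1.229167
x=0.460000, u=1.229167: f=-0.582379 → u ← 1.229167 + 0.23·(-0.582379) = 1.095220
x=0.690000, u=1.095220: f=-0.778373 → u ← 1.095220 + 0.23·(-0.778373) = 0.916194
u(0.92) ≈ 0.9162

0.9162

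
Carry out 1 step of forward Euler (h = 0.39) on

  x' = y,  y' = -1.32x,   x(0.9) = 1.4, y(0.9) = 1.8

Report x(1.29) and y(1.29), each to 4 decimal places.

2.1020, 1.0793

Euler on (x,y): x_{n+1} = x_n + h·x', y_{n+1} = y_n + h·y'.
0.900000: (1.400000, 1.800000); f=(1.800000, -1.848000) → (2.102000, 1.079280)
(x(1.29), y(1.29)) ≈ (2.1020, 1.0793)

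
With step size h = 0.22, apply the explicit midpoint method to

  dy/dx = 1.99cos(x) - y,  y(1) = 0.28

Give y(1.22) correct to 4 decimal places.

Midpoint: k1 = f(x_n, y_n); k2 = f(x_n + h/2, y_n + (h/2)·k1); y_{n+1} = y_n + h·k2.
x=1.000000, y=0.280000:
  k1 = f(1.000000, 0.280000) = 0.795202
  k2 = f(1.110000, 0.367472) = 0.517404
  y ← 0.280000 + 0.22·0.517404 = 0.393829
y(1.22) ≈ 0.3938

0.3938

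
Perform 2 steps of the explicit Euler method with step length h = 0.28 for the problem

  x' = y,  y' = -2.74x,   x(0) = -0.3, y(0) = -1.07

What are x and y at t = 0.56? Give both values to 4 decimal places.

Euler on (x,y): x_{n+1} = x_n + h·x', y_{n+1} = y_n + h·y'.
0.000000: (-0.300000, -1.070000); f=(-1.070000, 0.822000) → (-0.599600, -0.839840)
0.280000: (-0.599600, -0.839840); f=(-0.839840, 1.642904) → (-0.834755, -0.379827)
(x(0.56), y(0.56)) ≈ (-0.8348, -0.3798)

-0.8348, -0.3798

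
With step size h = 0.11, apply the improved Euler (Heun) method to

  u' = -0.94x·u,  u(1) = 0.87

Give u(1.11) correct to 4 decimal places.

Heun: k1 = f(x_n, u_n); k2 = f(x_n + h, u_n + h·k1); u_{n+1} = u_n + (h/2)·(k1 + k2).
x=1.000000, u=0.870000:
  k1 = f(1.000000, 0.870000) = -0.817800
  k2 = f(1.110000, 0.780042) = -0.813896
  u ← 0.870000 + (0.11/2)·(-0.817800 + (-0.813896)) = 0.780257
u(1.11) ≈ 0.7803

0.7803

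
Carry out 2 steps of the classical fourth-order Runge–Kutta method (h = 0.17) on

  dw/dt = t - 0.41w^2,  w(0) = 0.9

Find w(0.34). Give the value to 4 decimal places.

0.8532

RK4: k1 = f(t_n, w_n); k2 = f(t_n + h/2, w_n + (h/2)·k1); k3 = f(t_n + h/2, w_n + (h/2)·k2); k4 = f(t_n + h, w_n + h·k3); w_{n+1} = w_n + (h/6)·(k1 + 2k2 + 2k3 + k4).
t=0.000000, w=0.900000:
  k1 = f(0.000000, 0.900000) = -0.332100
  k2 = f(0.085000, 0.871772) = -0.226594
  k3 = f(0.085000, 0.880740) = -0.233038
  k4 = f(0.170000, 0.860384) = -0.133507
  w ← 0.900000 + (0.17/6)·(k1 + 2k2 + 2k3 + k4) = 0.860762
t=0.170000, w=0.860762:
  k1 = f(0.170000, 0.860762) = -0.133774
  k2 = f(0.255000, 0.849391) = -0.040801
  k3 = f(0.255000, 0.857294) = -0.046331
  k4 = f(0.340000, 0.852886) = 0.041760
  w ← 0.860762 + (0.17/6)·(k1 + 2k2 + 2k3 + k4) = 0.853218
w(0.34) ≈ 0.8532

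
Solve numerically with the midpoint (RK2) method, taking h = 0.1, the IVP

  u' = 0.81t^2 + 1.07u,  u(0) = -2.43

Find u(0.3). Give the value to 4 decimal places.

-3.3403

Midpoint: k1 = f(t_n, u_n); k2 = f(t_n + h/2, u_n + (h/2)·k1); u_{n+1} = u_n + h·k2.
t=0.000000, u=-2.430000:
  k1 = f(0.000000, -2.430000) = -2.600100
  k2 = f(0.050000, -2.560005) = -2.737180
  u ← -2.430000 + 0.1·(-2.737180) = -2.703718
t=0.100000, u=-2.703718:
  k1 = f(0.100000, -2.703718) = -2.884878
  k2 = f(0.150000, -2.847962) = -3.029094
  u ← -2.703718 + 0.1·(-3.029094) = -3.006627
t=0.200000, u=-3.006627:
  k1 = f(0.200000, -3.006627) = -3.184691
  k2 = f(0.250000, -3.165862) = -3.336847
  u ← -3.006627 + 0.1·(-3.336847) = -3.340312
u(0.3) ≈ -3.3403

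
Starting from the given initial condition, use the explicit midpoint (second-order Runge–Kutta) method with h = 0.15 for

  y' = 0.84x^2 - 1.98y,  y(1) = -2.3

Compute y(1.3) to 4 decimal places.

Midpoint: k1 = f(x_n, y_n); k2 = f(x_n + h/2, y_n + (h/2)·k1); y_{n+1} = y_n + h·k2.
x=1.000000, y=-2.300000:
  k1 = f(1.000000, -2.300000) = 5.394000
  k2 = f(1.075000, -1.895450) = 4.723716
  y ← -2.300000 + 0.15·4.723716 = -1.591443
x=1.150000, y=-1.591443:
  k1 = f(1.150000, -1.591443) = 4.261956
  k2 = f(1.225000, -1.271796) = 3.778681
  y ← -1.591443 + 0.15·3.778681 = -1.024640
y(1.3) ≈ -1.0246

-1.0246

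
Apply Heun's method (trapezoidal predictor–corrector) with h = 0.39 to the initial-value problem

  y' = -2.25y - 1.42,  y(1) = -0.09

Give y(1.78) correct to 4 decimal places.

-0.4917

Heun: k1 = f(s_n, y_n); k2 = f(s_n + h, y_n + h·k1); y_{n+1} = y_n + (h/2)·(k1 + k2).
s=1.000000, y=-0.090000:
  k1 = f(1.000000, -0.090000) = -1.217500
  k2 = f(1.390000, -0.564825) = -0.149144
  y ← -0.090000 + (0.39/2)·(-1.217500 + (-0.149144)) = -0.356496
s=1.390000, y=-0.356496:
  k1 = f(1.390000, -0.356496) = -0.617885
  k2 = f(1.780000, -0.597471) = -0.075691
  y ← -0.356496 + (0.39/2)·(-0.617885 + (-0.075691)) = -0.491743
y(1.78) ≈ -0.4917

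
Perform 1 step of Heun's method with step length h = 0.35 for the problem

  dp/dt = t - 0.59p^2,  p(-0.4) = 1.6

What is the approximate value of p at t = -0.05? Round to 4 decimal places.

Heun: k1 = f(t_n, p_n); k2 = f(t_n + h, p_n + h·k1); p_{n+1} = p_n + (h/2)·(k1 + k2).
t=-0.400000, p=1.600000:
  k1 = f(-0.400000, 1.600000) = -1.910400
  k2 = f(-0.050000, 0.931360) = -0.561785
  p ← 1.600000 + (0.35/2)·(-1.910400 + (-0.561785)) = 1.167368
p(-0.05) ≈ 1.1674

1.1674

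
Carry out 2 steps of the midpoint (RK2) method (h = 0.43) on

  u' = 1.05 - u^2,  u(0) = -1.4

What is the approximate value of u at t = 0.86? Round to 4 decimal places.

Midpoint: k1 = f(t_n, u_n); k2 = f(t_n + h/2, u_n + (h/2)·k1); u_{n+1} = u_n + h·k2.
t=0.000000, u=-1.400000:
  k1 = f(0.000000, -1.400000) = -0.910000
  k2 = f(0.215000, -1.595650) = -1.496099
  u ← -1.400000 + 0.43·(-1.496099) = -2.043323
t=0.430000, u=-2.043323:
  k1 = f(0.430000, -2.043323) = -3.125167
  k2 = f(0.645000, -2.715233) = -6.322493
  u ← -2.043323 + 0.43·(-6.322493) = -4.761994
u(0.86) ≈ -4.7620

-4.7620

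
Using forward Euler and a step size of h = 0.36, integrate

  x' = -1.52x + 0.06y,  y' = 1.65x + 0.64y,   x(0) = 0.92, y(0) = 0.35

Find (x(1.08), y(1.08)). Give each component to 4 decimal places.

0.1279, 1.9158

Euler on (x,y): x_{n+1} = x_n + h·x', y_{n+1} = y_n + h·y'.
0.000000: (0.920000, 0.350000); f=(-1.377400, 1.742000) → (0.424136, 0.977120)
0.360000: (0.424136, 0.977120); f=(-0.586060, 1.325181) → (0.213155, 1.454185)
0.720000: (0.213155, 1.454185); f=(-0.236744, 1.282384) → (0.127927, 1.915843)
(x(1.08), y(1.08)) ≈ (0.1279, 1.9158)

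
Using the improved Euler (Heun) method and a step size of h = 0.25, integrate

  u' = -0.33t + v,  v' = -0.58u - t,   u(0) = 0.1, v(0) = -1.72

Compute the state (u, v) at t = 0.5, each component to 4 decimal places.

Heun on (u,v): k1 = f(t_n, state_n); k2 = f(t_n + h, state_n + h·k1); state_{n+1} = state_n + (h/2)·(k1 + k2).
0.000000: (0.100000, -1.720000)
  k1 = (-1.720000, -0.058000)
  predictor → (-0.330000, -1.734500)
  k2 = (-1.817000, -0.058600)
  → (-0.342125, -1.734575)
0.250000: (-0.342125, -1.734575)
  k1 = (-1.817075, -0.051568)
  predictor → (-0.796394, -1.747467)
  k2 = (-1.912467, -0.038092)
  → (-0.808318, -1.745782)
(u(0.5), v(0.5)) ≈ (-0.8083, -1.7458)

-0.8083, -1.7458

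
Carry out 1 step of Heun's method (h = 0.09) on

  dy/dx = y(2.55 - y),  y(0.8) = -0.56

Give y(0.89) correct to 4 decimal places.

Heun: k1 = f(x_n, y_n); k2 = f(x_n + h, y_n + h·k1); y_{n+1} = y_n + (h/2)·(k1 + k2).
x=0.800000, y=-0.560000:
  k1 = f(0.800000, -0.560000) = -1.741600
  k2 = f(0.890000, -0.716744) = -2.341419
  y ← -0.560000 + (0.09/2)·(-1.741600 + (-2.341419)) = -0.743736
y(0.89) ≈ -0.7437

-0.7437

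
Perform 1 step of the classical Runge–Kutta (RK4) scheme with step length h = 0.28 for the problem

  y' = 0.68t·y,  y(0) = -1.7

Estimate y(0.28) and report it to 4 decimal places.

RK4: k1 = f(t_n, y_n); k2 = f(t_n + h/2, y_n + (h/2)·k1); k3 = f(t_n + h/2, y_n + (h/2)·k2); k4 = f(t_n + h, y_n + h·k3); y_{n+1} = y_n + (h/6)·(k1 + 2k2 + 2k3 + k4).
t=0.000000, y=-1.700000:
  k1 = f(0.000000, -1.700000) = 0.000000
  k2 = f(0.140000, -1.700000) = -0.161840
  k3 = f(0.140000, -1.722658) = -0.163997
  k4 = f(0.280000, -1.745919) = -0.332423
  y ← -1.700000 + (0.28/6)·(k1 + 2k2 + 2k3 + k4) = -1.745925
y(0.28) ≈ -1.7459

-1.7459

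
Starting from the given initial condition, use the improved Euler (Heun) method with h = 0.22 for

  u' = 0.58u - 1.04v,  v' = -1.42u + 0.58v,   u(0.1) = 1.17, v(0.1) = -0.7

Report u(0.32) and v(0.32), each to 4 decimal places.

Heun on (u,v): k1 = f(s_n, state_n); k2 = f(s_n + h, state_n + h·k1); state_{n+1} = state_n + (h/2)·(k1 + k2).
0.100000: (1.170000, -0.700000)
  k1 = (1.406600, -2.067400)
  predictor → (1.479452, -1.154828)
  k2 = (2.059103, -2.770622)
  → (1.551227, -1.232182)
(u(0.32), v(0.32)) ≈ (1.5512, -1.2322)

1.5512, -1.2322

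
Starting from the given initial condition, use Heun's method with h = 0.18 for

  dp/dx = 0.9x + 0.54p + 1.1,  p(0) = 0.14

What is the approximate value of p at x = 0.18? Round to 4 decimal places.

Heun: k1 = f(x_n, p_n); k2 = f(x_n + h, p_n + h·k1); p_{n+1} = p_n + (h/2)·(k1 + k2).
x=0.000000, p=0.140000:
  k1 = f(0.000000, 0.140000) = 1.175600
  k2 = f(0.180000, 0.351608) = 1.451868
  p ← 0.140000 + (0.18/2)·(1.175600 + 1.451868) = 0.376472
p(0.18) ≈ 0.3765

0.3765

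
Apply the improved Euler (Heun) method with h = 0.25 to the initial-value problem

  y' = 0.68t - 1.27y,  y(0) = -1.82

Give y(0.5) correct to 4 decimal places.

-0.9050

Heun: k1 = f(t_n, y_n); k2 = f(t_n + h, y_n + h·k1); y_{n+1} = y_n + (h/2)·(k1 + k2).
t=0.000000, y=-1.820000:
  k1 = f(0.000000, -1.820000) = 2.311400
  k2 = f(0.250000, -1.242150) = 1.747531
  y ← -1.820000 + (0.25/2)·(2.311400 + 1.747531) = -1.312634
t=0.250000, y=-1.312634:
  k1 = f(0.250000, -1.312634) = 1.837045
  k2 = f(0.500000, -0.853372) = 1.423783
  y ← -1.312634 + (0.25/2)·(1.837045 + 1.423783) = -0.905030
y(0.5) ≈ -0.9050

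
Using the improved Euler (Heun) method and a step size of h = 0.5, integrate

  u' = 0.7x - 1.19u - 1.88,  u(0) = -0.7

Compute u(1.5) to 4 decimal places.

-0.9209

Heun: k1 = f(x_n, u_n); k2 = f(x_n + h, u_n + h·k1); u_{n+1} = u_n + (h/2)·(k1 + k2).
x=0.000000, u=-0.700000:
  k1 = f(0.000000, -0.700000) = -1.047000
  k2 = f(0.500000, -1.223500) = -0.074035
  u ← -0.700000 + (0.5/2)·(-1.047000 + (-0.074035)) = -0.980259
x=0.500000, u=-0.980259:
  k1 = f(0.500000, -0.980259) = -0.363492
  k2 = f(1.000000, -1.162005) = 0.202786
  u ← -0.980259 + (0.5/2)·(-0.363492 + 0.202786) = -1.020435
x=1.000000, u=-1.020435:
  k1 = f(1.000000, -1.020435) = 0.034318
  k2 = f(1.500000, -1.003276) = 0.363899
  u ← -1.020435 + (0.5/2)·(0.034318 + 0.363899) = -0.920881
u(1.5) ≈ -0.9209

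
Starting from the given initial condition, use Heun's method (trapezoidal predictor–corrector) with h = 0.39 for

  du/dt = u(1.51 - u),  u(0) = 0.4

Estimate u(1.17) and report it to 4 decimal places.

Heun: k1 = f(t_n, u_n); k2 = f(t_n + h, u_n + h·k1); u_{n+1} = u_n + (h/2)·(k1 + k2).
t=0.000000, u=0.400000:
  k1 = f(0.000000, 0.400000) = 0.444000
  k2 = f(0.390000, 0.573160) = 0.536959
  u ← 0.400000 + (0.39/2)·(0.444000 + 0.536959) = 0.591287
t=0.390000, u=0.591287:
  k1 = f(0.390000, 0.591287) = 0.543223
  k2 = f(0.780000, 0.803144) = 0.567707
  u ← 0.591287 + (0.39/2)·(0.543223 + 0.567707) = 0.807918
t=0.780000, u=0.807918:
  k1 = f(0.780000, 0.807918) = 0.567225
  k2 = f(1.170000, 1.029136) = 0.494874
  u ← 0.807918 + (0.39/2)·(0.567225 + 0.494874) = 1.015028
u(1.17) ≈ 1.0150

1.0150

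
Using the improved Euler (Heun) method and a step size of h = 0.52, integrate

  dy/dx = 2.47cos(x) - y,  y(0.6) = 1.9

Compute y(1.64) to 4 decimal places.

1.1376

Heun: k1 = f(x_n, y_n); k2 = f(x_n + h, y_n + h·k1); y_{n+1} = y_n + (h/2)·(k1 + k2).
x=0.600000, y=1.900000:
  k1 = f(0.600000, 1.900000) = 0.138579
  k2 = f(1.120000, 1.972061) = -0.895925
  y ← 1.900000 + (0.52/2)·(0.138579 + (-0.895925)) = 1.703090
x=1.120000, y=1.703090:
  k1 = f(1.120000, 1.703090) = -0.626954
  k2 = f(1.640000, 1.377074) = -1.547870
  y ← 1.703090 + (0.52/2)·(-0.626954 + (-1.547870)) = 1.137636
y(1.64) ≈ 1.1376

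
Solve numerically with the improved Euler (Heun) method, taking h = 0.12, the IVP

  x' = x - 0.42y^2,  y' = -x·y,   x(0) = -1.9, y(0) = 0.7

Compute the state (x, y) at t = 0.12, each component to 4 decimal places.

Heun on (x,y): k1 = f(t_n, state_n); k2 = f(t_n + h, state_n + h·k1); state_{n+1} = state_n + (h/2)·(k1 + k2).
0.000000: (-1.900000, 0.700000)
  k1 = (-2.105800, 1.330000)
  predictor → (-2.152696, 0.859600)
  k2 = (-2.463039, 1.850457)
  → (-2.174130, 0.890827)
(x(0.12), y(0.12)) ≈ (-2.1741, 0.8908)

-2.1741, 0.8908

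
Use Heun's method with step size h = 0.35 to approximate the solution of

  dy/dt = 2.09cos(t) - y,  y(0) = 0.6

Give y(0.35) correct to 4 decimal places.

1.0081

Heun: k1 = f(t_n, y_n); k2 = f(t_n + h, y_n + h·k1); y_{n+1} = y_n + (h/2)·(k1 + k2).
t=0.000000, y=0.600000:
  k1 = f(0.000000, 0.600000) = 1.490000
  k2 = f(0.350000, 1.121500) = 0.841789
  y ← 0.600000 + (0.35/2)·(1.490000 + 0.841789) = 1.008063
y(0.35) ≈ 1.0081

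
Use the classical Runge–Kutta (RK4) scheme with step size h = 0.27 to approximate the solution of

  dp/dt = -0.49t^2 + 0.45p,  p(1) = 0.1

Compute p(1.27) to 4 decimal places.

RK4: k1 = f(t_n, p_n); k2 = f(t_n + h/2, p_n + (h/2)·k1); k3 = f(t_n + h/2, p_n + (h/2)·k2); k4 = f(t_n + h, p_n + h·k3); p_{n+1} = p_n + (h/6)·(k1 + 2k2 + 2k3 + k4).
t=1.000000, p=0.100000:
  k1 = f(1.000000, 0.100000) = -0.445000
  k2 = f(1.135000, 0.039925) = -0.613264
  k3 = f(1.135000, 0.017209) = -0.623486
  k4 = f(1.270000, -0.068341) = -0.821075
  p ← 0.100000 + (0.27/6)·(k1 + 2k2 + 2k3 + k4) = -0.068281
p(1.27) ≈ -0.0683

-0.0683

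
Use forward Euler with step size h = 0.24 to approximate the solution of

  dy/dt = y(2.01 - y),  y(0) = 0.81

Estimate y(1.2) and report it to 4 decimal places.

1.8200

Euler: y_{n+1} = y_n + h·f(t_n, y_n).
t=0.000000, y=0.810000: f=0.972000 → y ← 0.810000 + 0.24·0.972000 = 1.043280
t=0.240000, y=1.043280: f=1.008560 → y ← 1.043280 + 0.24·1.008560 = 1.285334
t=0.480000, y=1.285334: f=0.931438 → y ← 1.285334 + 0.24·0.931438 = 1.508879
t=0.720000, y=1.508879: f=0.756131 → y ← 1.508879 + 0.24·0.756131 = 1.690351
t=0.960000, y=1.690351: f=0.540319 → y ← 1.690351 + 0.24·0.540319 = 1.820027
y(1.2) ≈ 1.8200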